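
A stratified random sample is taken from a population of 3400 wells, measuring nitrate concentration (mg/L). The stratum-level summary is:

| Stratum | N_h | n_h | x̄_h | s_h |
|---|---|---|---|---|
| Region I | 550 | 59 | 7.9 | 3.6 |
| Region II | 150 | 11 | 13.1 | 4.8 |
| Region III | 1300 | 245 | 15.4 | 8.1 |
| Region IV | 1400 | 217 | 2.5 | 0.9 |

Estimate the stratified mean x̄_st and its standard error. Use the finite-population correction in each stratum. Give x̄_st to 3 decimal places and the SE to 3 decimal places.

x̄_st ≈ 8.774, SE ≈ 0.203

x̄_st = Σ W_h x̄_h = (550·7.9 + 150·13.1 + 1300·15.4 + 1400·2.5)/3400 = 8.77353
V̂(x̄_st) = Σ W_h² (1 − n_h/N_h) s_h²/n_h, with W_h = N_h/N and N = 3400:
  stratum Region I: (550/3400)²·(1 − 59/550)·3.6²/59 = 0.00513144
  stratum Region II: (150/3400)²·(1 − 11/150)·4.8²/11 = 0.00377779
  stratum Region III: (1300/3400)²·(1 − 245/1300)·8.1²/245 = 0.0317718
  stratum Region IV: (1400/3400)²·(1 − 217/1400)·0.9²/217 = 0.000534786
V̂(x̄_st) = 0.0412158
SE(x̄_st) = √0.0412158 = 0.203017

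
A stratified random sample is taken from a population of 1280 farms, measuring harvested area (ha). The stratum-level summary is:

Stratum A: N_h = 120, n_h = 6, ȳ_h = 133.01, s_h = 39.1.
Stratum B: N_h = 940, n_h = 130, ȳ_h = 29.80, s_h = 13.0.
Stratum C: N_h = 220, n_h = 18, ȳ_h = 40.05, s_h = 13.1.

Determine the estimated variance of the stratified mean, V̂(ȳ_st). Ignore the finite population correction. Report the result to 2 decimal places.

V̂(ȳ_st) = Σ W_h² s_h²/n_h, with W_h = N_h/N and N = 1280:
  stratum A: (120/1280)²·39.1²/6 = 2.23947
  stratum B: (940/1280)²·13.0²/130 = 0.701099
  stratum C: (220/1280)²·13.1²/18 = 0.281641
V̂(ȳ_st) = 3.22221

V̂(ȳ_st) ≈ 3.22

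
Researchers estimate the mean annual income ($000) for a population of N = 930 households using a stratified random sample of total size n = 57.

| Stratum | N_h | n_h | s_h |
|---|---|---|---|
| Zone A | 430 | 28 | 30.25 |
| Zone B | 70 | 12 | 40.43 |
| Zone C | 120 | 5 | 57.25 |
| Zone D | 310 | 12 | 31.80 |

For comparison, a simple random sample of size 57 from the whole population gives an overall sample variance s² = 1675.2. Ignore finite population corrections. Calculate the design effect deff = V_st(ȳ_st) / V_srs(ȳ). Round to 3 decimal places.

V̂(ȳ_st) = Σ W_h² s_h²/n_h, with W_h = N_h/N and N = 930:
  stratum Zone A: (430/930)²·30.25²/28 = 6.98657
  stratum Zone B: (70/930)²·40.43²/12 = 0.771714
  stratum Zone C: (120/930)²·57.25²/5 = 10.9138
  stratum Zone D: (310/930)²·31.80²/12 = 9.36333
V_st = 28.0355
V_srs = s²/n = 1675.2/57 = 29.3895
deff = V_st / V_srs = 28.0355/29.3895 = 0.9539

deff ≈ 0.954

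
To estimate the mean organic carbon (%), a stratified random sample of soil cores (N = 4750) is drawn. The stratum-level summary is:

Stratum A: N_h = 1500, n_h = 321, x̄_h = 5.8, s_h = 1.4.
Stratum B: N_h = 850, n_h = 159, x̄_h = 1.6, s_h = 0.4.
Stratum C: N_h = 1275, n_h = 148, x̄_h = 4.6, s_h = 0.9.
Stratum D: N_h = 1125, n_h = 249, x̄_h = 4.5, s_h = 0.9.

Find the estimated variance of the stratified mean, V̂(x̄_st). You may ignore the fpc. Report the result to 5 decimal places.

V̂(x̄_st) ≈ 0.00122

V̂(x̄_st) = Σ W_h² s_h²/n_h, with W_h = N_h/N and N = 4750:
  stratum A: (1500/4750)²·1.4²/321 = 0.000608901
  stratum B: (850/4750)²·0.4²/159 = 3.22236e-05
  stratum C: (1275/4750)²·0.9²/148 = 0.000394327
  stratum D: (1125/4750)²·0.9²/249 = 0.000182475
V̂(x̄_st) = 0.00121793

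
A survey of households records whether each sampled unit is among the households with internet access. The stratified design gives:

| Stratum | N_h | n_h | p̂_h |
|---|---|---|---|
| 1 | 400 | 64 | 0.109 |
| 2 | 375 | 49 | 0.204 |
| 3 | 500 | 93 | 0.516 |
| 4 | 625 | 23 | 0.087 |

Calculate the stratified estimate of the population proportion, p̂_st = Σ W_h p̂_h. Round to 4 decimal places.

p̂_st ≈ 0.2276

N = 1900; stratum weights W_h = N_h/N.
p̂_st = Σ W_h p̂_h = (400·0.109 + 375·0.204 + 500·0.516 + 625·0.087)/1900 = 0.22762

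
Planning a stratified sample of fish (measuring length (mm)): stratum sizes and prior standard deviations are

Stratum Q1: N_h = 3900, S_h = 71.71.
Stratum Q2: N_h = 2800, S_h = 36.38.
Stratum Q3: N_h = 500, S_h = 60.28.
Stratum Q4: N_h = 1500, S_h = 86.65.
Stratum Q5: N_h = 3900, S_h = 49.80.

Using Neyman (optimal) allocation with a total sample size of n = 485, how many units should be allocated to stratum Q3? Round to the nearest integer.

Neyman allocation: n_h = n · N_h S_h / Σ N_i S_i, with n = 485.
  stratum Q1: N_h·S_h = 3900·71.71 = 279669.00
  stratum Q2: N_h·S_h = 2800·36.38 = 101864.00
  stratum Q3: N_h·S_h = 500·60.28 = 30140.00
  stratum Q4: N_h·S_h = 1500·86.65 = 129975.00
  stratum Q5: N_h·S_h = 3900·49.80 = 194220.00
Σ N_h S_h = 735868.00
n for stratum Q3 = 485·30140.00/735868.00 = 19.865 → 20

20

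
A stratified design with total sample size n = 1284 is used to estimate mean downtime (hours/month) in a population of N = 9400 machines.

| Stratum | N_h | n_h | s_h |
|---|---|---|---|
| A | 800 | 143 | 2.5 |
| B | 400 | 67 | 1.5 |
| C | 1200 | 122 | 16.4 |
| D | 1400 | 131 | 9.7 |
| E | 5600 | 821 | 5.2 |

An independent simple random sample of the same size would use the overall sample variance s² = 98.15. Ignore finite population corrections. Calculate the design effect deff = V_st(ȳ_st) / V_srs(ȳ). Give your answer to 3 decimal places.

V̂(ȳ_st) = Σ W_h² s_h²/n_h, with W_h = N_h/N and N = 9400:
  stratum A: (800/9400)²·2.5²/143 = 0.000316569
  stratum B: (400/9400)²·1.5²/67 = 6.08096e-05
  stratum C: (1200/9400)²·16.4²/122 = 0.0359281
  stratum D: (1400/9400)²·9.7²/131 = 0.0159321
  stratum E: (5600/9400)²·5.2²/821 = 0.0116892
V_st = 0.0639268
V_srs = s²/n = 98.15/1284 = 0.0764408
deff = V_st / V_srs = 0.0639268/0.0764408 = 0.8363

deff ≈ 0.836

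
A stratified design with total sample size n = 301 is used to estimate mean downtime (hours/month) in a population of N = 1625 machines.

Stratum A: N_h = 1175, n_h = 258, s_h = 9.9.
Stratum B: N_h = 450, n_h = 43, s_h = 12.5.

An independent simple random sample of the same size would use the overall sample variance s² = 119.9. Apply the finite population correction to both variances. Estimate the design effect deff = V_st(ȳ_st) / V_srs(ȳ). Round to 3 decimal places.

V̂(ȳ_st) = Σ W_h² (1 − n_h/N_h) s_h²/n_h, with W_h = N_h/N and N = 1625:
  stratum A: (1175/1625)²·(1 − 258/1175)·9.9²/258 = 0.155007
  stratum B: (450/1625)²·(1 − 43/450)·12.5²/43 = 0.25203
V_st = 0.407037
V_srs = (1 − 301/1625)·119.9/301 = 0.324554
deff = V_st / V_srs = 0.407037/0.324554 = 1.2541

deff ≈ 1.254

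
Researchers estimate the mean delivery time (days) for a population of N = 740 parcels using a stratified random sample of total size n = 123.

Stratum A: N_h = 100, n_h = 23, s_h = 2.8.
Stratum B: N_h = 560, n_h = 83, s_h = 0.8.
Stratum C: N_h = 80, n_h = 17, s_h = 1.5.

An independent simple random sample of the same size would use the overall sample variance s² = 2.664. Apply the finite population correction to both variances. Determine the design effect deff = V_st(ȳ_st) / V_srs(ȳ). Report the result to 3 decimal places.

V̂(ȳ_st) = Σ W_h² (1 − n_h/N_h) s_h²/n_h, with W_h = N_h/N and N = 740:
  stratum A: (100/740)²·(1 − 23/100)·2.8²/23 = 0.00479309
  stratum B: (560/740)²·(1 − 83/560)·0.8²/83 = 0.00376136
  stratum C: (80/740)²·(1 − 17/80)·1.5²/17 = 0.00121815
V_st = 0.0097726
V_srs = (1 − 123/740)·2.664/123 = 0.0180585
deff = V_st / V_srs = 0.0097726/0.0180585 = 0.5412

deff ≈ 0.541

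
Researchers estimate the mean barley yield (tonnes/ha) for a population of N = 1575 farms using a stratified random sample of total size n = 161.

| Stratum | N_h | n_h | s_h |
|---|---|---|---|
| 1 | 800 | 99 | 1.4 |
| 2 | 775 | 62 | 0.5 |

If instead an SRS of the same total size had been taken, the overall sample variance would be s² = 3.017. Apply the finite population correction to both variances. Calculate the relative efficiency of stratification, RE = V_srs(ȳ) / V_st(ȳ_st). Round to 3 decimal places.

V̂(ȳ_st) = Σ W_h² (1 − n_h/N_h) s_h²/n_h, with W_h = N_h/N and N = 1575:
  stratum 1: (800/1575)²·(1 − 99/800)·1.4²/99 = 0.00447577
  stratum 2: (775/1575)²·(1 − 62/775)·0.5²/62 = 0.000898211
V_st = 0.00537398
V_srs = (1 − 161/1575)·3.017/161 = 0.0168236
Relative efficiency = V_srs / V_st = 0.0168236/0.00537398 = 3.1306

RE ≈ 3.131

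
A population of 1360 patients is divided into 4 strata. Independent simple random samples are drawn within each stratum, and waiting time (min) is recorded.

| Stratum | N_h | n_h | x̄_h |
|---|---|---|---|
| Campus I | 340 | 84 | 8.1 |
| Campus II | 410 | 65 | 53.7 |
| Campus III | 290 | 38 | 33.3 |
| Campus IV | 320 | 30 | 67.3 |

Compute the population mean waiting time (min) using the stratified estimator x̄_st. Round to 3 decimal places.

x̄_st ≈ 41.150

N = Σ N_h = 1360. Stratum weights W_h = N_h/N.
x̄_st = (340·8.1 + 410·53.7 + 290·33.3 + 320·67.3) / 1360 = 41.15000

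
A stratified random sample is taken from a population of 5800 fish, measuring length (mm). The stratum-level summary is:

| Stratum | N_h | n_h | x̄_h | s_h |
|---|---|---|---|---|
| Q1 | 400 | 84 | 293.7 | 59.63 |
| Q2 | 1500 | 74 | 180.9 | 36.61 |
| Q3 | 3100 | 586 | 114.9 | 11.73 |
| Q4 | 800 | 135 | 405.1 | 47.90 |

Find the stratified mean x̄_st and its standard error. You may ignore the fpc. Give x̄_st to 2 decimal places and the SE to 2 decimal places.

x̄_st = Σ W_h x̄_h = (400·293.7 + 1500·180.9 + 3100·114.9 + 800·405.1)/5800 = 184.32759
V̂(x̄_st) = Σ W_h² s_h²/n_h, with W_h = N_h/N and N = 5800:
  stratum Q1: (400/5800)²·59.63²/84 = 0.201333
  stratum Q2: (1500/5800)²·36.61²/74 = 1.21142
  stratum Q3: (3100/5800)²·11.73²/586 = 0.0670758
  stratum Q4: (800/5800)²·47.90²/135 = 0.323341
V̂(x̄_st) = 1.80317
SE(x̄_st) = √1.80317 = 1.34282

x̄_st ≈ 184.33, SE ≈ 1.34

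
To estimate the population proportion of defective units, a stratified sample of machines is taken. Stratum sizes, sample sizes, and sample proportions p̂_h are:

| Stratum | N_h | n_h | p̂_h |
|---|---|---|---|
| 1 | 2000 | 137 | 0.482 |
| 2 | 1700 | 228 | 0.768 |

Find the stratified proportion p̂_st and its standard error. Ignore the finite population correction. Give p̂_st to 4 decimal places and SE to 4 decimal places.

p̂_st ≈ 0.6134, SE ≈ 0.0265

N = 3700; stratum weights W_h = N_h/N.
p̂_st = Σ W_h p̂_h = (2000·0.482 + 1700·0.768)/3700 = 0.61341
V̂(p̂_st) = Σ W_h² p̂_h(1−p̂_h)/(n_h−1):
  stratum 1: (2000/3700)²·0.482·0.518/136 = 0.000536407
  stratum 2: (1700/3700)²·0.768·0.232/227 = 0.000165698
V̂(p̂_st) = 0.000702105; SE = √V̂ = 0.0264973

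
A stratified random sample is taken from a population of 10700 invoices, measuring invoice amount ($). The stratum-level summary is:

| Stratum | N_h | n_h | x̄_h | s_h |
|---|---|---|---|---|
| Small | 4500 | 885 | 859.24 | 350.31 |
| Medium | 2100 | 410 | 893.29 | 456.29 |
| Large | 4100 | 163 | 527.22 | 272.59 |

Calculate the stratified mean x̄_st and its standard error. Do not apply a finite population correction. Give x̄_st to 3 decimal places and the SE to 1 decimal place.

x̄_st = Σ W_h x̄_h = (4500·859.24 + 2100·893.29 + 4100·527.22)/10700 = 738.70009
V̂(x̄_st) = Σ W_h² s_h²/n_h, with W_h = N_h/N and N = 10700:
  stratum Small: (4500/10700)²·350.31²/885 = 24.5256
  stratum Medium: (2100/10700)²·456.29²/410 = 19.56
  stratum Large: (4100/10700)²·272.59²/163 = 66.9318
V̂(x̄_st) = 111.017
SE(x̄_st) = √111.017 = 10.5365

x̄_st ≈ 738.700, SE ≈ 10.5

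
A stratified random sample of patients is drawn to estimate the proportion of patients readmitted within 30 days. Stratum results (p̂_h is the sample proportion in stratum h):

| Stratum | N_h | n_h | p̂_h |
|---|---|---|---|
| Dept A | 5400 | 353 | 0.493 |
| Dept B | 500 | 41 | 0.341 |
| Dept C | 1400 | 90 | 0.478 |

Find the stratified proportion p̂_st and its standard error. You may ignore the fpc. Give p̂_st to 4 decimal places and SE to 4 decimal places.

p̂_st ≈ 0.4797, SE ≈ 0.0228

N = 7300; stratum weights W_h = N_h/N.
p̂_st = Σ W_h p̂_h = (5400·0.493 + 500·0.341 + 1400·0.478)/7300 = 0.47971
V̂(p̂_st) = Σ W_h² p̂_h(1−p̂_h)/(n_h−1):
  stratum Dept A: (5400/7300)²·0.493·0.507/352 = 0.000388556
  stratum Dept B: (500/7300)²·0.341·0.659/40 = 2.63557e-05
  stratum Dept C: (1400/7300)²·0.478·0.522/89 = 0.000103114
V̂(p̂_st) = 0.000518026; SE = √V̂ = 0.0227602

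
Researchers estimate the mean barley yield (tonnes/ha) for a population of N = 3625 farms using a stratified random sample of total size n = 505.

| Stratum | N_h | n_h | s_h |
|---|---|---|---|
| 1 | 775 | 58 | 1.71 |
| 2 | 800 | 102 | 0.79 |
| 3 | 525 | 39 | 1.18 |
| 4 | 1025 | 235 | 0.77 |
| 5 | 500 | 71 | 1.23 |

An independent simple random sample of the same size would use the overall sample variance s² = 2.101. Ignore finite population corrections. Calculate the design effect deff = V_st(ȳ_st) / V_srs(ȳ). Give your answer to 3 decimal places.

V̂(ȳ_st) = Σ W_h² s_h²/n_h, with W_h = N_h/N and N = 3625:
  stratum 1: (775/3625)²·1.71²/58 = 0.00230437
  stratum 2: (800/3625)²·0.79²/102 = 0.000298001
  stratum 3: (525/3625)²·1.18²/39 = 0.000748862
  stratum 4: (1025/3625)²·0.77²/235 = 0.000201718
  stratum 5: (500/3625)²·1.23²/71 = 0.000405393
V_st = 0.00395834
V_srs = s²/n = 2.101/505 = 0.0041604
deff = V_st / V_srs = 0.00395834/0.0041604 = 0.9514

deff ≈ 0.951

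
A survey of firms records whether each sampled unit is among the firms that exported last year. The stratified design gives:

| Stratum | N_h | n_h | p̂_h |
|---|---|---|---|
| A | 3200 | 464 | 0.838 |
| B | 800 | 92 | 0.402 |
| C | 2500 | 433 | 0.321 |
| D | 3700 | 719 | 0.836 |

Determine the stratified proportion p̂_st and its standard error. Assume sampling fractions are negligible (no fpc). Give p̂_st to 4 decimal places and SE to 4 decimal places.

p̂_st ≈ 0.6764, SE ≈ 0.0100

N = 10200; stratum weights W_h = N_h/N.
p̂_st = Σ W_h p̂_h = (3200·0.838 + 800·0.402 + 2500·0.321 + 3700·0.836)/10200 = 0.67636
V̂(p̂_st) = Σ W_h² p̂_h(1−p̂_h)/(n_h−1):
  stratum A: (3200/10200)²·0.838·0.162/463 = 2.88588e-05
  stratum B: (800/10200)²·0.402·0.598/91 = 1.62505e-05
  stratum C: (2500/10200)²·0.321·0.679/432 = 3.03089e-05
  stratum D: (3700/10200)²·0.836·0.164/718 = 2.51263e-05
V̂(p̂_st) = 0.000100544; SE = √V̂ = 0.0100272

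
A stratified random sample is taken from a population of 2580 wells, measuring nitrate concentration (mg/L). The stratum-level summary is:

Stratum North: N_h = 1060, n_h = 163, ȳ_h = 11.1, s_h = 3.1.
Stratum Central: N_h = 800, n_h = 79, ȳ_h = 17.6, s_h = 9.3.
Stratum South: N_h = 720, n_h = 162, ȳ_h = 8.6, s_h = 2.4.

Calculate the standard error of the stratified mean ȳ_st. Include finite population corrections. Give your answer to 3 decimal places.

SE(ȳ_st) ≈ 0.325

V̂(ȳ_st) = Σ W_h² (1 − n_h/N_h) s_h²/n_h, with W_h = N_h/N and N = 2580:
  stratum North: (1060/2580)²·(1 − 163/1060)·3.1²/163 = 0.0084216
  stratum Central: (800/2580)²·(1 − 79/800)·9.3²/79 = 0.0948691
  stratum South: (720/2580)²·(1 − 162/720)·2.4²/162 = 0.00214602
V̂(ȳ_st) = 0.105437
SE(ȳ_st) = √0.105437 = 0.32471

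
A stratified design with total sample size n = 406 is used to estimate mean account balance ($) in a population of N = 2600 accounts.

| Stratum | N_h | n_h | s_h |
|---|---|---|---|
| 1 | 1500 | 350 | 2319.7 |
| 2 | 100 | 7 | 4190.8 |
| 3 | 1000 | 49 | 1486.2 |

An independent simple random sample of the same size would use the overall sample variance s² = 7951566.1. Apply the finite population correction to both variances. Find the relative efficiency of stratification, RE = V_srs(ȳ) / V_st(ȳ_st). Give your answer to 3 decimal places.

RE ≈ 1.205

V̂(ȳ_st) = Σ W_h² (1 − n_h/N_h) s_h²/n_h, with W_h = N_h/N and N = 2600:
  stratum 1: (1500/2600)²·(1 − 350/1500)·2319.7²/350 = 3923.18
  stratum 2: (100/2600)²·(1 − 7/100)·4190.8²/7 = 3451.69
  stratum 3: (1000/2600)²·(1 − 49/1000)·1486.2²/49 = 6341.5
V_st = 13716.4
V_srs = (1 − 406/2600)·7951566.1/406 = 16526.8
Relative efficiency = V_srs / V_st = 16526.8/13716.4 = 1.2049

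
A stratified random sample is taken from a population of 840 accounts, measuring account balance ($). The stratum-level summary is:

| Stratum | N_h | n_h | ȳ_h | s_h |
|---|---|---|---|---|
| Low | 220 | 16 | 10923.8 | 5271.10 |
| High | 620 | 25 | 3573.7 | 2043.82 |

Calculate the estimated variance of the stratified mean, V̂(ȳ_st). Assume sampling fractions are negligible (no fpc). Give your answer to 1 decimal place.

V̂(ȳ_st) ≈ 210142.8

V̂(ȳ_st) = Σ W_h² s_h²/n_h, with W_h = N_h/N and N = 840:
  stratum Low: (220/840)²·5271.10²/16 = 119116
  stratum High: (620/840)²·2043.82²/25 = 91027
V̂(ȳ_st) = 210143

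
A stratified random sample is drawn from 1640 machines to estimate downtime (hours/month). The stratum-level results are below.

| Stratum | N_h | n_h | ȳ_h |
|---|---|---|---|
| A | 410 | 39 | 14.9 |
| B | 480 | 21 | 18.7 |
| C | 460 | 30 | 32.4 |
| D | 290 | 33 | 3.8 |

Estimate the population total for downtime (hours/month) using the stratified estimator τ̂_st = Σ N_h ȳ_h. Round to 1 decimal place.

τ̂_st = Σ N_h ȳ_h = 410·14.9 + 480·18.7 + 460·32.4 + 290·3.8 = 31091.0

τ̂_st ≈ 31091.0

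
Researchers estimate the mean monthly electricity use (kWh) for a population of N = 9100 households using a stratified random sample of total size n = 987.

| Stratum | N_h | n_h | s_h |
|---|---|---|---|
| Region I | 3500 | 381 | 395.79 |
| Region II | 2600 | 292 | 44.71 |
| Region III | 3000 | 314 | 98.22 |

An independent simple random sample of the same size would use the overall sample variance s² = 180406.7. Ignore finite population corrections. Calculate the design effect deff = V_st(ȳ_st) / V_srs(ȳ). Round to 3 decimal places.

V̂(ȳ_st) = Σ W_h² s_h²/n_h, with W_h = N_h/N and N = 9100:
  stratum Region I: (3500/9100)²·395.79²/381 = 60.8216
  stratum Region II: (2600/9100)²·44.71²/292 = 0.558844
  stratum Region III: (3000/9100)²·98.22²/314 = 3.3391
V_st = 64.7196
V_srs = s²/n = 180406.7/987 = 182.783
deff = V_st / V_srs = 64.7196/182.783 = 0.3541

deff ≈ 0.354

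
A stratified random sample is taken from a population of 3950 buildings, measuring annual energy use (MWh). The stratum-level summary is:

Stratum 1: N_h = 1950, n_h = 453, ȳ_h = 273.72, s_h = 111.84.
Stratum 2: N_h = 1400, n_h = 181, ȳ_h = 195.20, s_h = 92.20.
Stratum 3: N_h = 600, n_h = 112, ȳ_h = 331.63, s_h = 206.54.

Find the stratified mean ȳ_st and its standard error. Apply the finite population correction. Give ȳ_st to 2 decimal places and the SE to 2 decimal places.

ȳ_st = Σ W_h ȳ_h = (1950·273.72 + 1400·195.20 + 600·331.63)/3950 = 254.68658
V̂(ȳ_st) = Σ W_h² (1 − n_h/N_h) s_h²/n_h, with W_h = N_h/N and N = 3950:
  stratum 1: (1950/3950)²·(1 − 453/1950)·111.84²/453 = 5.16605
  stratum 2: (1400/3950)²·(1 − 181/1400)·92.20²/181 = 5.13713
  stratum 3: (600/3950)²·(1 − 112/600)·206.54²/112 = 7.14771
V̂(ȳ_st) = 17.4509
SE(ȳ_st) = √17.4509 = 4.17743

ȳ_st ≈ 254.69, SE ≈ 4.18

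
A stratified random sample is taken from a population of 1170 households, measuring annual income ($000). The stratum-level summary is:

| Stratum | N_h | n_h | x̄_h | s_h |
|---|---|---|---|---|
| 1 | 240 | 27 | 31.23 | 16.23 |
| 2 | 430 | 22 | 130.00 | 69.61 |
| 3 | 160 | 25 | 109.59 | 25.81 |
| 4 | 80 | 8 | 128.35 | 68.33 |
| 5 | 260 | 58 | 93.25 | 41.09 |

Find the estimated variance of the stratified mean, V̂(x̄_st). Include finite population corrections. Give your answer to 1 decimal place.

V̂(x̄_st) ≈ 32.6

V̂(x̄_st) = Σ W_h² (1 − n_h/N_h) s_h²/n_h, with W_h = N_h/N and N = 1170:
  stratum 1: (240/1170)²·(1 − 27/240)·16.23²/27 = 0.364328
  stratum 2: (430/1170)²·(1 − 22/430)·69.61²/22 = 28.2278
  stratum 3: (160/1170)²·(1 − 25/160)·25.81²/25 = 0.420454
  stratum 4: (80/1170)²·(1 − 8/80)·68.33²/8 = 2.45575
  stratum 5: (260/1170)²·(1 − 58/260)·41.09²/58 = 1.11686
V̂(x̄_st) = 32.5852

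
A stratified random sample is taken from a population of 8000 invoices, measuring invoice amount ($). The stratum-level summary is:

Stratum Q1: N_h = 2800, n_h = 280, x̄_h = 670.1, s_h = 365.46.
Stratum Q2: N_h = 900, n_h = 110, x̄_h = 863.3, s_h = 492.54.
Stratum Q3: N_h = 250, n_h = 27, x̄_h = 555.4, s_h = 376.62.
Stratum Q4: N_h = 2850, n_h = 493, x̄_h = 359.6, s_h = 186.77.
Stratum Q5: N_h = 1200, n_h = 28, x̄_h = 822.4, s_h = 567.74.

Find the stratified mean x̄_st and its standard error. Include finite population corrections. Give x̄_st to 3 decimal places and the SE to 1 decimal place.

x̄_st ≈ 600.480, SE ≈ 18.5

x̄_st = Σ W_h x̄_h = (2800·670.1 + 900·863.3 + 250·555.4 + 2850·359.6 + 1200·822.4)/8000 = 600.48000
V̂(x̄_st) = Σ W_h² (1 − n_h/N_h) s_h²/n_h, with W_h = N_h/N and N = 8000:
  stratum Q1: (2800/8000)²·(1 − 280/2800)·365.46²/280 = 52.5896
  stratum Q2: (900/8000)²·(1 − 110/900)·492.54²/110 = 24.5008
  stratum Q3: (250/8000)²·(1 − 27/250)·376.62²/27 = 4.57623
  stratum Q4: (2850/8000)²·(1 − 493/2850)·186.77²/493 = 7.42663
  stratum Q5: (1200/8000)²·(1 − 28/1200)·567.74²/28 = 252.97
V̂(x̄_st) = 342.064
SE(x̄_st) = √342.064 = 18.495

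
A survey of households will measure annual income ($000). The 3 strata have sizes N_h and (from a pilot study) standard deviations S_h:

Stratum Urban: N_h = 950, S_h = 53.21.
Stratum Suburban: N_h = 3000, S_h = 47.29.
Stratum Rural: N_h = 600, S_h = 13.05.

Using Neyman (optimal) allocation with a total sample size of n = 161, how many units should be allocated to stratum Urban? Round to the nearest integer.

Neyman allocation: n_h = n · N_h S_h / Σ N_i S_i, with n = 161.
  stratum Urban: N_h·S_h = 950·53.21 = 50549.50
  stratum Suburban: N_h·S_h = 3000·47.29 = 141870.00
  stratum Rural: N_h·S_h = 600·13.05 = 7830.00
Σ N_h S_h = 200249.50
n for stratum Urban = 161·50549.50/200249.50 = 40.642 → 41

41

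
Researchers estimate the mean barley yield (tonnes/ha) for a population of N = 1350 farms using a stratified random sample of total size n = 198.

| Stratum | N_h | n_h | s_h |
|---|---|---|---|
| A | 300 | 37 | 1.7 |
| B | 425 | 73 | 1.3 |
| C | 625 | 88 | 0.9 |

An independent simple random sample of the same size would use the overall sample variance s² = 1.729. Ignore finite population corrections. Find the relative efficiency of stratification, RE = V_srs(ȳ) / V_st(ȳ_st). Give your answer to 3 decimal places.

RE ≈ 1.075

V̂(ȳ_st) = Σ W_h² s_h²/n_h, with W_h = N_h/N and N = 1350:
  stratum A: (300/1350)²·1.7²/37 = 0.00385719
  stratum B: (425/1350)²·1.3²/73 = 0.00229443
  stratum C: (625/1350)²·0.9²/88 = 0.00197285
V_st = 0.00812447
V_srs = s²/n = 1.729/198 = 0.00873232
Relative efficiency = V_srs / V_st = 0.00873232/0.00812447 = 1.0748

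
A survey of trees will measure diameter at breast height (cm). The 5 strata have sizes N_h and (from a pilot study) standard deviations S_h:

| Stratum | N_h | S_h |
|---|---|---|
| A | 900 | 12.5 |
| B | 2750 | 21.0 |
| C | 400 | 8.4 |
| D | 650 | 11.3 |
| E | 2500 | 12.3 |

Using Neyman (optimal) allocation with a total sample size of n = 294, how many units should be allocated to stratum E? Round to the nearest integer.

82

Neyman allocation: n_h = n · N_h S_h / Σ N_i S_i, with n = 294.
  stratum A: N_h·S_h = 900·12.5 = 11250.00
  stratum B: N_h·S_h = 2750·21.0 = 57750.00
  stratum C: N_h·S_h = 400·8.4 = 3360.00
  stratum D: N_h·S_h = 650·11.3 = 7345.00
  stratum E: N_h·S_h = 2500·12.3 = 30750.00
Σ N_h S_h = 110455.00
n for stratum E = 294·30750.00/110455.00 = 81.848 → 82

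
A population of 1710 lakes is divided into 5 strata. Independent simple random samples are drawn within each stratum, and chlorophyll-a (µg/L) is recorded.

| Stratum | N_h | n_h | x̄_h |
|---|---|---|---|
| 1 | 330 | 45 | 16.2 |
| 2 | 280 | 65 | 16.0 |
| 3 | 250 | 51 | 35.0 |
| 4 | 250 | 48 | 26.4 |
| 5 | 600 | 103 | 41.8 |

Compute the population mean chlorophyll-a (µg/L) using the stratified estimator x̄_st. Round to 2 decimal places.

x̄_st ≈ 29.39

N = Σ N_h = 1710. Stratum weights W_h = N_h/N.
x̄_st = (330·16.2 + 280·16.0 + 250·35.0 + 250·26.4 + 600·41.8) / 1710 = 29.3895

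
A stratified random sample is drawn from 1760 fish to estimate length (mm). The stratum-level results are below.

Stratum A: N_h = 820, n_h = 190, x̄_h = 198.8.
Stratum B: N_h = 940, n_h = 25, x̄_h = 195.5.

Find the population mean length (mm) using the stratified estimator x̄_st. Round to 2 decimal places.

x̄_st ≈ 197.04

N = Σ N_h = 1760. Stratum weights W_h = N_h/N.
x̄_st = (820·198.8 + 940·195.5) / 1760 = 197.0375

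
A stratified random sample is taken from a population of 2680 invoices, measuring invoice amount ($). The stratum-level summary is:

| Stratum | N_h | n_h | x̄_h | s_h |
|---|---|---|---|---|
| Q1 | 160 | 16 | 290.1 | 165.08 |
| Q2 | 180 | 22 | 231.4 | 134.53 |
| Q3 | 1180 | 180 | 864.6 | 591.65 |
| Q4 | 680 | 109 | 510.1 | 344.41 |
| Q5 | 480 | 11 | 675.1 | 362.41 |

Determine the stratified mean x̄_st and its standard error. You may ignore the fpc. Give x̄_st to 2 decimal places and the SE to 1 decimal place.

x̄_st = Σ W_h x̄_h = (160·290.1 + 180·231.4 + 1180·864.6 + 680·510.1 + 480·675.1)/2680 = 663.88507
V̂(x̄_st) = Σ W_h² s_h²/n_h, with W_h = N_h/N and N = 2680:
  stratum Q1: (160/2680)²·165.08²/16 = 6.07071
  stratum Q2: (180/2680)²·134.53²/22 = 3.711
  stratum Q3: (1180/2680)²·591.65²/180 = 377.009
  stratum Q4: (680/2680)²·344.41²/109 = 70.0605
  stratum Q5: (480/2680)²·362.41²/11 = 383.019
V̂(x̄_st) = 839.87
SE(x̄_st) = √839.87 = 28.9805

x̄_st ≈ 663.89, SE ≈ 29.0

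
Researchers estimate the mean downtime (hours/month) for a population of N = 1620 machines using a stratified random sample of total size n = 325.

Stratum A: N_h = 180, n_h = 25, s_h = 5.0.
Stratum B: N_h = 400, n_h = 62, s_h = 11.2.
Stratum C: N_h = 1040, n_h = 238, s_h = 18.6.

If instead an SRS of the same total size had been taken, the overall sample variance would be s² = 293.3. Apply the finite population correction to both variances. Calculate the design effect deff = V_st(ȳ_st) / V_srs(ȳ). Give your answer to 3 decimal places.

V̂(ȳ_st) = Σ W_h² (1 − n_h/N_h) s_h²/n_h, with W_h = N_h/N and N = 1620:
  stratum A: (180/1620)²·(1 − 25/180)·5.0²/25 = 0.010631
  stratum B: (400/1620)²·(1 − 62/400)·11.2²/62 = 0.10423
  stratum C: (1040/1620)²·(1 − 238/1040)·18.6²/238 = 0.461984
V_st = 0.576844
V_srs = (1 − 325/1620)·293.3/325 = 0.721412
deff = V_st / V_srs = 0.576844/0.721412 = 0.7996

deff ≈ 0.800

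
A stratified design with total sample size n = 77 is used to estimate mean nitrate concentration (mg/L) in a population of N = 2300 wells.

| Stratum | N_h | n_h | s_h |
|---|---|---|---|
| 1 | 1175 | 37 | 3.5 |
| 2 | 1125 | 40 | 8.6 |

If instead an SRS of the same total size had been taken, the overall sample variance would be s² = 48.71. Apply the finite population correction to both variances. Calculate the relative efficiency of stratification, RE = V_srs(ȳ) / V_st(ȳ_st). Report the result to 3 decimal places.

V̂(ȳ_st) = Σ W_h² (1 − n_h/N_h) s_h²/n_h, with W_h = N_h/N and N = 2300:
  stratum 1: (1175/2300)²·(1 − 37/1175)·3.5²/37 = 0.0836872
  stratum 2: (1125/2300)²·(1 − 40/1125)·8.6²/40 = 0.426642
V_st = 0.510329
V_srs = (1 − 77/2300)·48.71/77 = 0.611419
Relative efficiency = V_srs / V_st = 0.611419/0.510329 = 1.1981

RE ≈ 1.198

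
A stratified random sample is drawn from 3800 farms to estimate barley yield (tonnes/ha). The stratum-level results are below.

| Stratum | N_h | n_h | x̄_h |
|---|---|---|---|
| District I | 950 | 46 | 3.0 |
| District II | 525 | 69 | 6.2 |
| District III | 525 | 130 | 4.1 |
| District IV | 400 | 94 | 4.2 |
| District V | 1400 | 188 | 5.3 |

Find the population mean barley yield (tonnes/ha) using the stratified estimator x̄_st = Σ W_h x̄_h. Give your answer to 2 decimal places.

x̄_st ≈ 4.57

N = Σ N_h = 3800. Stratum weights W_h = N_h/N.
x̄_st = (950·3.0 + 525·6.2 + 525·4.1 + 400·4.2 + 1400·5.3) / 3800 = 4.5678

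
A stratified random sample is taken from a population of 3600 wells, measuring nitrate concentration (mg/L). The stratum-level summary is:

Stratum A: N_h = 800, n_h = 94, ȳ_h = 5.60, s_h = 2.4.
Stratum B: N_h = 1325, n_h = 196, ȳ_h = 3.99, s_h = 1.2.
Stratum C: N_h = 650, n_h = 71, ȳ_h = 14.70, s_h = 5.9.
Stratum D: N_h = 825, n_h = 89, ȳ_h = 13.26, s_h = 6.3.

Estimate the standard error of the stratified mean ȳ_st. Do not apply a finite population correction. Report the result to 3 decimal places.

V̂(ȳ_st) = Σ W_h² s_h²/n_h, with W_h = N_h/N and N = 3600:
  stratum A: (800/3600)²·2.4²/94 = 0.003026
  stratum B: (1325/3600)²·1.2²/196 = 0.000995252
  stratum C: (650/3600)²·5.9²/71 = 0.0159833
  stratum D: (825/3600)²·6.3²/89 = 0.0234204
V̂(ȳ_st) = 0.043425
SE(ȳ_st) = √0.043425 = 0.208387

SE(ȳ_st) ≈ 0.208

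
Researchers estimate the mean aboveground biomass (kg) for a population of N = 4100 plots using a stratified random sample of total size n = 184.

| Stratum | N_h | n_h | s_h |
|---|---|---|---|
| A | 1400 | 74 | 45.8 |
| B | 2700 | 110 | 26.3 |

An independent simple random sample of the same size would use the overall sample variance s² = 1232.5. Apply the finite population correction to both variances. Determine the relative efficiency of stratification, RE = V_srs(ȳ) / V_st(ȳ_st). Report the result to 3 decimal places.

V̂(ȳ_st) = Σ W_h² (1 − n_h/N_h) s_h²/n_h, with W_h = N_h/N and N = 4100:
  stratum A: (1400/4100)²·(1 − 74/1400)·45.8²/74 = 3.13042
  stratum B: (2700/4100)²·(1 − 110/2700)·26.3²/110 = 2.61586
V_st = 5.74628
V_srs = (1 − 184/4100)·1232.5/184 = 6.39776
Relative efficiency = V_srs / V_st = 6.39776/5.74628 = 1.1134

RE ≈ 1.113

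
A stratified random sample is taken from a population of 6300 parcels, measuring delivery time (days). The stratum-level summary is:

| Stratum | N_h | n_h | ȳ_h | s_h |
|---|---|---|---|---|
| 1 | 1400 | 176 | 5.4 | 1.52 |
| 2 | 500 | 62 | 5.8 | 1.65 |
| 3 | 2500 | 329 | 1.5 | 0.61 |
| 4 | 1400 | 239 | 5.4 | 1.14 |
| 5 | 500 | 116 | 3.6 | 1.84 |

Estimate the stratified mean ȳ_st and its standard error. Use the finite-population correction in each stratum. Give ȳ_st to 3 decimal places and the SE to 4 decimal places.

ȳ_st ≈ 3.741, SE ≈ 0.0364

ȳ_st = Σ W_h ȳ_h = (1400·5.4 + 500·5.8 + 2500·1.5 + 1400·5.4 + 500·3.6)/6300 = 3.74127
V̂(ȳ_st) = Σ W_h² (1 − n_h/N_h) s_h²/n_h, with W_h = N_h/N and N = 6300:
  stratum 1: (1400/6300)²·(1 − 176/1400)·1.52²/176 = 0.000566765
  stratum 2: (500/6300)²·(1 − 62/500)·1.65²/62 = 0.000242292
  stratum 3: (2500/6300)²·(1 − 329/2500)·0.61²/329 = 0.000154662
  stratum 4: (1400/6300)²·(1 − 239/1400)·1.14²/239 = 0.000222685
  stratum 5: (500/6300)²·(1 − 116/500)·1.84²/116 = 0.000141188
V̂(ȳ_st) = 0.00132759
SE(ȳ_st) = √0.00132759 = 0.0364361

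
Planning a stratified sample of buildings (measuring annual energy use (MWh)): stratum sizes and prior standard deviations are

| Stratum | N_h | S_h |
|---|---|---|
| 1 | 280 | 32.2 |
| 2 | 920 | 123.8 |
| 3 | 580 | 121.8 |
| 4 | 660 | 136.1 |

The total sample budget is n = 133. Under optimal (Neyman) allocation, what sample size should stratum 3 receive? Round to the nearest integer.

33

Neyman allocation: n_h = n · N_h S_h / Σ N_i S_i, with n = 133.
  stratum 1: N_h·S_h = 280·32.2 = 9016.00
  stratum 2: N_h·S_h = 920·123.8 = 113896.00
  stratum 3: N_h·S_h = 580·121.8 = 70644.00
  stratum 4: N_h·S_h = 660·136.1 = 89826.00
Σ N_h S_h = 283382.00
n for stratum 3 = 133·70644.00/283382.00 = 33.155 → 33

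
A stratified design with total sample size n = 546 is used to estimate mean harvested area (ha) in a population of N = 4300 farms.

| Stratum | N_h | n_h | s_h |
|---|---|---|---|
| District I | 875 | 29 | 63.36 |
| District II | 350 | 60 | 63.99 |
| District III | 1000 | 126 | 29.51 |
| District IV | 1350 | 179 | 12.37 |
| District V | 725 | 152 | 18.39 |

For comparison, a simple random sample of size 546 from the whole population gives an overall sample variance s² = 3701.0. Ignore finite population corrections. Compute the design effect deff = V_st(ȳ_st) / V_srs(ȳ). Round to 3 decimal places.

V̂(ȳ_st) = Σ W_h² s_h²/n_h, with W_h = N_h/N and N = 4300:
  stratum District I: (875/4300)²·63.36²/29 = 5.73207
  stratum District II: (350/4300)²·63.99²/60 = 0.452139
  stratum District III: (1000/4300)²·29.51²/126 = 0.373793
  stratum District IV: (1350/4300)²·12.37²/179 = 0.0842591
  stratum District V: (725/4300)²·18.39²/152 = 0.0632498
V_st = 6.70551
V_srs = s²/n = 3701.0/546 = 6.77839
deff = V_st / V_srs = 6.70551/6.77839 = 0.9892

deff ≈ 0.989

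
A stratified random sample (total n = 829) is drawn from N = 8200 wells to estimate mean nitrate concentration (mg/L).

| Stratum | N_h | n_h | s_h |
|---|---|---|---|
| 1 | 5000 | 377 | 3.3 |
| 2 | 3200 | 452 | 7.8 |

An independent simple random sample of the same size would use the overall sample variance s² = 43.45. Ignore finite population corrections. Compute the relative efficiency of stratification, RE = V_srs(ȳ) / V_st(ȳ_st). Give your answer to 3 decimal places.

RE ≈ 1.678

V̂(ȳ_st) = Σ W_h² s_h²/n_h, with W_h = N_h/N and N = 8200:
  stratum 1: (5000/8200)²·3.3²/377 = 0.0107399
  stratum 2: (3200/8200)²·7.8²/452 = 0.0204985
V_st = 0.0312384
V_srs = s²/n = 43.45/829 = 0.0524125
Relative efficiency = V_srs / V_st = 0.0524125/0.0312384 = 1.6778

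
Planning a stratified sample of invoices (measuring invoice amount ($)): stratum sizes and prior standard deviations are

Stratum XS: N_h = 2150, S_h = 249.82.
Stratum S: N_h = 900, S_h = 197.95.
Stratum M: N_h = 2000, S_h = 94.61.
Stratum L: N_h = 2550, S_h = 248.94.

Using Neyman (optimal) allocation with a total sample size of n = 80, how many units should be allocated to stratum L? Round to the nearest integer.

33

Neyman allocation: n_h = n · N_h S_h / Σ N_i S_i, with n = 80.
  stratum XS: N_h·S_h = 2150·249.82 = 537113.00
  stratum S: N_h·S_h = 900·197.95 = 178155.00
  stratum M: N_h·S_h = 2000·94.61 = 189220.00
  stratum L: N_h·S_h = 2550·248.94 = 634797.00
Σ N_h S_h = 1539285.00
n for stratum L = 80·634797.00/1539285.00 = 32.992 → 33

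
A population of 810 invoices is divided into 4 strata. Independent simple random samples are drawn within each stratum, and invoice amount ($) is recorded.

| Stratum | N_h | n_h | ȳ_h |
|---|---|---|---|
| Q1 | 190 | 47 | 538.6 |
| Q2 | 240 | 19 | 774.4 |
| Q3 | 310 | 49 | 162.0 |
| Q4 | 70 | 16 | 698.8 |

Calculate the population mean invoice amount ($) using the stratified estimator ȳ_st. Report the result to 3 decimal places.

N = Σ N_h = 810. Stratum weights W_h = N_h/N.
ȳ_st = (190·538.6 + 240·774.4 + 310·162.0 + 70·698.8) / 810 = 478.18025

ȳ_st ≈ 478.180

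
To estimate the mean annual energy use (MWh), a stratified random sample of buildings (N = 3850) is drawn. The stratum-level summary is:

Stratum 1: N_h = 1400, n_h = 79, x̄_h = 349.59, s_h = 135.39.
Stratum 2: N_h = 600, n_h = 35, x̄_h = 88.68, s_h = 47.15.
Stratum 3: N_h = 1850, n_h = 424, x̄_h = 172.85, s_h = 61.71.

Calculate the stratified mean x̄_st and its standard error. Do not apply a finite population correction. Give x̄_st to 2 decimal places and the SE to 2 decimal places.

x̄_st ≈ 224.00, SE ≈ 5.86

x̄_st = Σ W_h x̄_h = (1400·349.59 + 600·88.68 + 1850·172.85)/3850 = 224.00169
V̂(x̄_st) = Σ W_h² s_h²/n_h, with W_h = N_h/N and N = 3850:
  stratum 1: (1400/3850)²·135.39²/79 = 30.6818
  stratum 2: (600/3850)²·47.15²/35 = 1.54268
  stratum 3: (1850/3850)²·61.71²/424 = 2.0738
V̂(x̄_st) = 34.2983
SE(x̄_st) = √34.2983 = 5.85647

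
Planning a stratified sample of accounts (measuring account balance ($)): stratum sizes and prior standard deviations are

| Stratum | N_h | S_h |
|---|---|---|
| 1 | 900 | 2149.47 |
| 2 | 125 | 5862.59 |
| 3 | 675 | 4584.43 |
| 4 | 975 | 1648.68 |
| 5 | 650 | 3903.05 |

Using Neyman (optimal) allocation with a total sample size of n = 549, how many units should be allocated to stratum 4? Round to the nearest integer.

Neyman allocation: n_h = n · N_h S_h / Σ N_i S_i, with n = 549.
  stratum 1: N_h·S_h = 900·2149.47 = 1934523.00
  stratum 2: N_h·S_h = 125·5862.59 = 732823.75
  stratum 3: N_h·S_h = 675·4584.43 = 3094490.25
  stratum 4: N_h·S_h = 975·1648.68 = 1607463.00
  stratum 5: N_h·S_h = 650·3903.05 = 2536982.50
Σ N_h S_h = 9906282.50
n for stratum 4 = 549·1607463.00/9906282.50 = 89.085 → 89

89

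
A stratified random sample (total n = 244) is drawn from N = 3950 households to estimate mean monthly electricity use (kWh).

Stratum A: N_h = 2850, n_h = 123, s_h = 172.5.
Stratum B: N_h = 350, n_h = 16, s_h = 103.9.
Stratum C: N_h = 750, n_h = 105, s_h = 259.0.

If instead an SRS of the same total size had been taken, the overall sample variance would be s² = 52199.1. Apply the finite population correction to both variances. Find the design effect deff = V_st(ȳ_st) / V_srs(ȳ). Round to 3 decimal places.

V̂(ȳ_st) = Σ W_h² (1 − n_h/N_h) s_h²/n_h, with W_h = N_h/N and N = 3950:
  stratum A: (2850/3950)²·(1 − 123/2850)·172.5²/123 = 120.506
  stratum B: (350/3950)²·(1 − 16/350)·103.9²/16 = 5.05512
  stratum C: (750/3950)²·(1 − 105/750)·259.0²/105 = 19.8078
V_st = 145.369
V_srs = (1 − 244/3950)·52199.1/244 = 200.716
deff = V_st / V_srs = 145.369/200.716 = 0.7243

deff ≈ 0.724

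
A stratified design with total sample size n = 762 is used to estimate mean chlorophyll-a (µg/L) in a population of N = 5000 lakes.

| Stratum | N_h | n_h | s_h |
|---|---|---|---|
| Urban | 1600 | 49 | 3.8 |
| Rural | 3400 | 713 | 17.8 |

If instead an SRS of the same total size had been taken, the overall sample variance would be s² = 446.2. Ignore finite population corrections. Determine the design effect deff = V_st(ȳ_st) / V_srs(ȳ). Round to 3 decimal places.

V̂(ȳ_st) = Σ W_h² s_h²/n_h, with W_h = N_h/N and N = 5000:
  stratum Urban: (1600/5000)²·3.8²/49 = 0.0301767
  stratum Rural: (3400/5000)²·17.8²/713 = 0.205479
V_st = 0.235656
V_srs = s²/n = 446.2/762 = 0.585564
deff = V_st / V_srs = 0.235656/0.585564 = 0.4024

deff ≈ 0.402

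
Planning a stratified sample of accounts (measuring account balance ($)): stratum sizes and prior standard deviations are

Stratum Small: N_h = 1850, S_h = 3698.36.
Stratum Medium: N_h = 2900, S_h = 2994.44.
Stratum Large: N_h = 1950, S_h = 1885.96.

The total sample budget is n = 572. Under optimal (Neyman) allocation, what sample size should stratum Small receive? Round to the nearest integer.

Neyman allocation: n_h = n · N_h S_h / Σ N_i S_i, with n = 572.
  stratum Small: N_h·S_h = 1850·3698.36 = 6841966.00
  stratum Medium: N_h·S_h = 2900·2994.44 = 8683876.00
  stratum Large: N_h·S_h = 1950·1885.96 = 3677622.00
Σ N_h S_h = 19203464.00
n for stratum Small = 572·6841966.00/19203464.00 = 203.797 → 204

204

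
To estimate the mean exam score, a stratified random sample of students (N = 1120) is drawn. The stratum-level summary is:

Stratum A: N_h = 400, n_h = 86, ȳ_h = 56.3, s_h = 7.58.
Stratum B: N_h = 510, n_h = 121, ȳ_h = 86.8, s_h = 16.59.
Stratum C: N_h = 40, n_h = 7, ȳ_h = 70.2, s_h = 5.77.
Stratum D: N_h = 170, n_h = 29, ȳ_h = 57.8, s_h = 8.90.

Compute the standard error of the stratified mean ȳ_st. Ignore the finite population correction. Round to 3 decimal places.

SE(ȳ_st) ≈ 0.791

V̂(ȳ_st) = Σ W_h² s_h²/n_h, with W_h = N_h/N and N = 1120:
  stratum A: (400/1120)²·7.58²/86 = 0.0852165
  stratum B: (510/1120)²·16.59²/121 = 0.471641
  stratum C: (40/1120)²·5.77²/7 = 0.00606649
  stratum D: (170/1120)²·8.90²/29 = 0.062928
V̂(ȳ_st) = 0.625852
SE(ȳ_st) = √0.625852 = 0.791108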